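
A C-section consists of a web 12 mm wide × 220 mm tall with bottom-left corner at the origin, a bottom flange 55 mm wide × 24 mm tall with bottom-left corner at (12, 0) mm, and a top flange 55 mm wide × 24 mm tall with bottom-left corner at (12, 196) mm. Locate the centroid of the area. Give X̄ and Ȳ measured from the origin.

X̄ = 22.75 mm, Ȳ = 110.00 mm

Part | A | x̄ᵢ | ȳᵢ | A·x̄ᵢ | A·ȳᵢ
web | 2640.00 | 6.00 | 110.00 | 15840.00 | 290400.00
bottom flange | 1320.00 | 39.50 | 12.00 | 52140.00 | 15840.00
top flange | 1320.00 | 39.50 | 208.00 | 52140.00 | 274560.00
Σ | 5280.00 |  |  | 120120.00 | 580800.00
X̄ = 120120.00 / 5280.00 = 22.75 mm
Ȳ = 580800.00 / 5280.00 = 110.00 mm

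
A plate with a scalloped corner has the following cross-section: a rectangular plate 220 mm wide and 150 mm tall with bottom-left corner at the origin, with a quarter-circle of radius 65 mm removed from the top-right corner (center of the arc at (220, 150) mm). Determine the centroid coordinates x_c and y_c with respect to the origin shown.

x_c = 100.79 mm, y_c = 69.70 mm

Part | A | x̄ᵢ | ȳᵢ | A·x̄ᵢ | A·ȳᵢ
plate | 33000.00 | 110.00 | 75.00 | 3630000.00 | 2475000.00
removed quarter-circle | -3318.31 | 192.41 | 122.41 | -638485.93 | -406204.42
Σ | 29681.69 |  |  | 2991514.07 | 2068795.58
x_c = 2991514.07 / 29681.69 = 100.79 mm
y_c = 2068795.58 / 29681.69 = 69.70 mm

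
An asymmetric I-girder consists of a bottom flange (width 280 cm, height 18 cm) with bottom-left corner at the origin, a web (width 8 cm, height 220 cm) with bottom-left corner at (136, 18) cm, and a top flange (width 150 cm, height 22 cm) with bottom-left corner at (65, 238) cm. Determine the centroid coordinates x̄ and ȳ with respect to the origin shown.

x̄ = 140.00 cm, ȳ = 108.15 cm

bottom flange: A = 280 × 18 = 5040.00, centroid at (140.00, 9.00).
web: A = 8 × 220 = 1760.00, centroid at (140.00, 128.00).
top flange: A = 150 × 22 = 3300.00, centroid at (140.00, 249.00).
ΣA = 10100.00 cm²
ΣAx̄ = (5040.00)(140.00) + (1760.00)(140.00) + (3300.00)(140.00) = 1414000.00 cm³
ΣAȳ = (5040.00)(9.00) + (1760.00)(128.00) + (3300.00)(249.00) = 1092340.00 cm³
x̄ = 1414000.00 / 10100.00 = 140.00 cm
ȳ = 1092340.00 / 10100.00 = 108.15 cm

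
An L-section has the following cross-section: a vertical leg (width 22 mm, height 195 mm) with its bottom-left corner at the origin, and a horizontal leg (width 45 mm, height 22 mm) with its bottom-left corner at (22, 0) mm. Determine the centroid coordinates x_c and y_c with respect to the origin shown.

x_c = 17.28 mm, y_c = 81.28 mm

vertical leg: A = 22 × 195 = 4290.00, centroid at (11.00, 97.50).
horizontal leg: A = 45 × 22 = 990.00, centroid at (44.50, 11.00).
ΣA = 5280.00 mm²
ΣAx_c = (4290.00)(11.00) + (990.00)(44.50) = 91245.00 mm³
ΣAy_c = (4290.00)(97.50) + (990.00)(11.00) = 429165.00 mm³
x_c = 91245.00 / 5280.00 = 17.28 mm
y_c = 429165.00 / 5280.00 = 81.28 mm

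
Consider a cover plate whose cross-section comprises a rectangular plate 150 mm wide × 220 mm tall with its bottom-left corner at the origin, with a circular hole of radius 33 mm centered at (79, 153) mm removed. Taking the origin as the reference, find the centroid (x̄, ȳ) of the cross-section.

plate: A = 150 × 220 = 33000.00, centroid at (75.00, 110.00).
hole: A = −π·33² = -3421.19, centroid at (79.00, 153.00).
ΣA = 29578.81 mm²
ΣAx̄ = (33000.00)(75.00) + (-3421.19)(79.00) = 2204725.64 mm³
ΣAȳ = (33000.00)(110.00) + (-3421.19)(153.00) = 3106557.26 mm³
x̄ = 2204725.64 / 29578.81 = 74.54 mm
ȳ = 3106557.26 / 29578.81 = 105.03 mm

x̄ = 74.54 mm, ȳ = 105.03 mm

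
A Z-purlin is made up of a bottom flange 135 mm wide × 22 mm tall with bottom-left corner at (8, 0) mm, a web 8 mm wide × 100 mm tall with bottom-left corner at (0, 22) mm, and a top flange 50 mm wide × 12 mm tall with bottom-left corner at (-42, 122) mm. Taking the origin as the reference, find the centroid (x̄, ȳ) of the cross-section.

bottom flange: A = 135 × 22 = 2970.00, centroid at (75.50, 11.00).
web: A = 8 × 100 = 800.00, centroid at (4.00, 72.00).
top flange: A = 50 × 12 = 600.00, centroid at (-17.00, 128.00).
ΣA = 4370.00 mm²
ΣAx̄ = (2970.00)(75.50) + (800.00)(4.00) + (600.00)(-17.00) = 217235.00 mm³
ΣAȳ = (2970.00)(11.00) + (800.00)(72.00) + (600.00)(128.00) = 167070.00 mm³
x̄ = 217235.00 / 4370.00 = 49.71 mm
ȳ = 167070.00 / 4370.00 = 38.23 mm

x̄ = 49.71 mm, ȳ = 38.23 mm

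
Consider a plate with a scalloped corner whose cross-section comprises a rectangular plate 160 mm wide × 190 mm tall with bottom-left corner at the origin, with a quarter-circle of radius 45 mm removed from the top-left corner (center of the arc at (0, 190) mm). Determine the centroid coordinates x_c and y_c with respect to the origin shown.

x_c = 83.36 mm, y_c = 90.81 mm

plate: A = 160 × 190 = 30400.00, centroid at (80.00, 95.00).
removed quarter-circle: A = −¼π·45² = -1590.43, centroid at (19.10, 170.90).
ΣA = 28809.57 mm², ΣAx_c = 2401625.00 mm³, ΣAy_c = 2616193.06 mm³.
x_c = 2401625.00/28809.57 = 83.36 mm; y_c = 2616193.06/28809.57 = 90.81 mm.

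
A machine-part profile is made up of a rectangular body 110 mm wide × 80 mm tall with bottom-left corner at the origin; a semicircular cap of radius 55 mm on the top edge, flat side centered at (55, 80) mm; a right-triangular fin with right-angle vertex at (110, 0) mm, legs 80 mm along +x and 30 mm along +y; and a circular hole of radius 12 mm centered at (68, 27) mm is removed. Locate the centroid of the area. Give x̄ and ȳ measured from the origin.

Part | A | x̄ᵢ | ȳᵢ | A·x̄ᵢ | A·ȳᵢ
rectangular body | 8800.00 | 55.00 | 40.00 | 484000.00 | 352000.00
semicircular top | 4751.66 | 55.00 | 103.34 | 261341.24 | 491049.38
triangular fin | 1200.00 | 136.67 | 10.00 | 164000.00 | 12000.00
hole | -452.39 | 68.00 | 27.00 | -30762.48 | -12214.51
Σ | 14299.27 |  |  | 878578.76 | 842834.87
x̄ = 878578.76 / 14299.27 = 61.44 mm
ȳ = 842834.87 / 14299.27 = 58.94 mm

x̄ = 61.44 mm, ȳ = 58.94 mm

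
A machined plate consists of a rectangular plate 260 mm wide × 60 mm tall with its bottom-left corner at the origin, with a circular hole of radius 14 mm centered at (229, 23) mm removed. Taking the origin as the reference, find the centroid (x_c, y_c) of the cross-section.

plate: A = 260 × 60 = 15600.00, centroid at (130.00, 30.00).
hole: A = −π·14² = -615.75, centroid at (229.00, 23.00).
ΣA = 14984.25 mm²
ΣAx_c = (15600.00)(130.00) + (-615.75)(229.00) = 1886992.76 mm³
ΣAy_c = (15600.00)(30.00) + (-615.75)(23.00) = 453837.70 mm³
x_c = 1886992.76 / 14984.25 = 125.93 mm
y_c = 453837.70 / 14984.25 = 30.29 mm

x_c = 125.93 mm, y_c = 30.29 mm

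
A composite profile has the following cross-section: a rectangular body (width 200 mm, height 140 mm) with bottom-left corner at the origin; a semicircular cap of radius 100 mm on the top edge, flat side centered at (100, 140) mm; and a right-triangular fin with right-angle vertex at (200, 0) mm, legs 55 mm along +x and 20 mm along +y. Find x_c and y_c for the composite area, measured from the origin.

rectangular body: A = 200 × 140 = 28000.00, centroid at (100.00, 70.00).
semicircular top: A = ½π·100² = 15707.96, centroid at (100.00, 182.44).
triangular fin: A = ½·55·20 = 550.00, centroid at (218.33, 6.67).
ΣA = 44257.96 mm²
ΣAx_c = (28000.00)(100.00) + (15707.96)(100.00) + (550.00)(218.33) = 4490879.66 mm³
ΣAy_c = (28000.00)(70.00) + (15707.96)(182.44) + (550.00)(6.67) = 4829448.19 mm³
x_c = 4490879.66 / 44257.96 = 101.47 mm
y_c = 4829448.19 / 44257.96 = 109.12 mm

x_c = 101.47 mm, y_c = 109.12 mm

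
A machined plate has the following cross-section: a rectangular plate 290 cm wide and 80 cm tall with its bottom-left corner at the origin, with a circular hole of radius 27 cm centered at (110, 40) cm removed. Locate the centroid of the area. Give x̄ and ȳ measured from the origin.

x̄ = 148.83 cm, ȳ = 40.00 cm

Part | A | x̄ᵢ | ȳᵢ | A·x̄ᵢ | A·ȳᵢ
plate | 23200.00 | 145.00 | 40.00 | 3364000.00 | 928000.00
hole | -2290.22 | 110.00 | 40.00 | -251924.31 | -91608.84
Σ | 20909.78 |  |  | 3112075.69 | 836391.16
x̄ = 3112075.69 / 20909.78 = 148.83 cm
ȳ = 836391.16 / 20909.78 = 40.00 cm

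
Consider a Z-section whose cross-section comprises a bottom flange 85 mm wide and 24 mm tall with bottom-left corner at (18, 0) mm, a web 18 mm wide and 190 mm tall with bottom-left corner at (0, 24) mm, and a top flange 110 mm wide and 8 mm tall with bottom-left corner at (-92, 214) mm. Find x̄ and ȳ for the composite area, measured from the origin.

Part | A | x̄ᵢ | ȳᵢ | A·x̄ᵢ | A·ȳᵢ
bottom flange | 2040.00 | 60.50 | 12.00 | 123420.00 | 24480.00
web | 3420.00 | 9.00 | 119.00 | 30780.00 | 406980.00
top flange | 880.00 | -37.00 | 218.00 | -32560.00 | 191840.00
Σ | 6340.00 |  |  | 121640.00 | 623300.00
x̄ = 121640.00 / 6340.00 = 19.19 mm
ȳ = 623300.00 / 6340.00 = 98.31 mm

x̄ = 19.19 mm, ȳ = 98.31 mm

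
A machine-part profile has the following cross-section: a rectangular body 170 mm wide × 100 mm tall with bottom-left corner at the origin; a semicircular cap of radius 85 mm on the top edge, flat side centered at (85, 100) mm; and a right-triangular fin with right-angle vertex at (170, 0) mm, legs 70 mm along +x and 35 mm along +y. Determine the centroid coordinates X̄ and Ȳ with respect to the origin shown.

X̄ = 89.49 mm, Ȳ = 81.44 mm

Part | A | x̄ᵢ | ȳᵢ | A·x̄ᵢ | A·ȳᵢ
rectangular body | 17000.00 | 85.00 | 50.00 | 1445000.00 | 850000.00
semicircular top | 11349.00 | 85.00 | 136.08 | 964665.29 | 1544317.01
triangular fin | 1225.00 | 193.33 | 11.67 | 236833.33 | 14291.67
Σ | 29574.00 |  |  | 2646498.63 | 2408608.68
X̄ = 2646498.63 / 29574.00 = 89.49 mm
Ȳ = 2408608.68 / 29574.00 = 81.44 mm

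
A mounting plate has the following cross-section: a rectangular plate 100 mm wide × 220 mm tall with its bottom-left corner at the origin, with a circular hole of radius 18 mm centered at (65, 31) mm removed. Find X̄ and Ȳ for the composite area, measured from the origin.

X̄ = 49.27 mm, Ȳ = 113.83 mm

Part | A | x̄ᵢ | ȳᵢ | A·x̄ᵢ | A·ȳᵢ
plate | 22000.00 | 50.00 | 110.00 | 1100000.00 | 2420000.00
hole | -1017.88 | 65.00 | 31.00 | -66161.94 | -31554.16
Σ | 20982.12 |  |  | 1033838.06 | 2388445.84
X̄ = 1033838.06 / 20982.12 = 49.27 mm
Ȳ = 2388445.84 / 20982.12 = 113.83 mm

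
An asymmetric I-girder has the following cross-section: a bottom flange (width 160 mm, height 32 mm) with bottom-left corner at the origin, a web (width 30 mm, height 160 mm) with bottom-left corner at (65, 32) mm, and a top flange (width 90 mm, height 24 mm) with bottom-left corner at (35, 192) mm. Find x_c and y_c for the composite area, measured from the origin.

x_c = 80.00 mm, y_c = 87.76 mm

Part | A | x̄ᵢ | ȳᵢ | A·x̄ᵢ | A·ȳᵢ
bottom flange | 5120.00 | 80.00 | 16.00 | 409600.00 | 81920.00
web | 4800.00 | 80.00 | 112.00 | 384000.00 | 537600.00
top flange | 2160.00 | 80.00 | 204.00 | 172800.00 | 440640.00
Σ | 12080.00 |  |  | 966400.00 | 1060160.00
x_c = 966400.00 / 12080.00 = 80.00 mm
y_c = 1060160.00 / 12080.00 = 87.76 mm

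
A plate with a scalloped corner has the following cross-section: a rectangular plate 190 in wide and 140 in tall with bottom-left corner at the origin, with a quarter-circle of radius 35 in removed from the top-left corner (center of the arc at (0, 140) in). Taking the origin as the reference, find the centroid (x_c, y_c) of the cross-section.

x_c = 98.01 in, y_c = 67.93 in

plate: A = 190 × 140 = 26600.00, centroid at (95.00, 70.00).
removed quarter-circle: A = −¼π·35² = -962.11, centroid at (14.85, 125.15).
ΣA = 25637.89 in², ΣAx_c = 2512708.33 in³, ΣAy_c = 1741595.88 in³.
x_c = 2512708.33/25637.89 = 98.01 in; y_c = 1741595.88/25637.89 = 67.93 in.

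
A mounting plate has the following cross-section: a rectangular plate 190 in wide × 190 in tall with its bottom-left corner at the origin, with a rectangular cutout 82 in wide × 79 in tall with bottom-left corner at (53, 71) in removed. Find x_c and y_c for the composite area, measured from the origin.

x_c = 95.22 in, y_c = 91.61 in

Part | A | x̄ᵢ | ȳᵢ | A·x̄ᵢ | A·ȳᵢ
plate | 36100.00 | 95.00 | 95.00 | 3429500.00 | 3429500.00
hole | -6478.00 | 94.00 | 110.50 | -608932.00 | -715819.00
Σ | 29622.00 |  |  | 2820568.00 | 2713681.00
x_c = 2820568.00 / 29622.00 = 95.22 in
y_c = 2713681.00 / 29622.00 = 91.61 in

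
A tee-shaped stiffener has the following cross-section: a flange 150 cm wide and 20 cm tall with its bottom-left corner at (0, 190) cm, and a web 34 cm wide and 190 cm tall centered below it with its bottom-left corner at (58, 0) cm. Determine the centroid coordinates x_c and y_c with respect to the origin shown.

web: A = 34 × 190 = 6460.00, centroid at (75.00, 95.00).
flange: A = 150 × 20 = 3000.00, centroid at (75.00, 200.00).
ΣA = 9460.00 cm²
ΣAx_c = (6460.00)(75.00) + (3000.00)(75.00) = 709500.00 cm³
ΣAy_c = (6460.00)(95.00) + (3000.00)(200.00) = 1213700.00 cm³
x_c = 709500.00 / 9460.00 = 75.00 cm
y_c = 1213700.00 / 9460.00 = 128.30 cm

x_c = 75.00 cm, y_c = 128.30 cm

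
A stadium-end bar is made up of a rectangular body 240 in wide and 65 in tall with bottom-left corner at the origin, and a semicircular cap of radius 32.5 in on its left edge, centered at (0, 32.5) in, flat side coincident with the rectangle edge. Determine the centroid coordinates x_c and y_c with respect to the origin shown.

rectangular body: A = 240 × 65 = 15600.00, centroid at (120.00, 32.50).
semicircular end: A = ½π·32.5² = 1659.15, centroid at (-13.79, 32.50).
ΣA = 17259.15 in²
ΣAx_c = (15600.00)(120.00) + (1659.15)(-13.79) = 1849114.58 in³
ΣAy_c = (15600.00)(32.50) + (1659.15)(32.50) = 560922.49 in³
x_c = 1849114.58 / 17259.15 = 107.14 in
y_c = 560922.49 / 17259.15 = 32.50 in

x_c = 107.14 in, y_c = 32.50 in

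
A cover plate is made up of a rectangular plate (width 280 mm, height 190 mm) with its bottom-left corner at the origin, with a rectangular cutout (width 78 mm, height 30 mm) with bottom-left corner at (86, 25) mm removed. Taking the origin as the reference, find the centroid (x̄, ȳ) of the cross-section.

Part | A | x̄ᵢ | ȳᵢ | A·x̄ᵢ | A·ȳᵢ
plate | 53200.00 | 140.00 | 95.00 | 7448000.00 | 5054000.00
hole | -2340.00 | 125.00 | 40.00 | -292500.00 | -93600.00
Σ | 50860.00 |  |  | 7155500.00 | 4960400.00
x̄ = 7155500.00 / 50860.00 = 140.69 mm
ȳ = 4960400.00 / 50860.00 = 97.53 mm

x̄ = 140.69 mm, ȳ = 97.53 mm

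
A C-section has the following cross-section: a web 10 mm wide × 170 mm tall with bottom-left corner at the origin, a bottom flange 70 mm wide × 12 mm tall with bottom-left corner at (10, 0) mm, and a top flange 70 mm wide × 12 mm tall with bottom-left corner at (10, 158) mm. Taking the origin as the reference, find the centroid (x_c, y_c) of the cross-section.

Part | A | x̄ᵢ | ȳᵢ | A·x̄ᵢ | A·ȳᵢ
web | 1700.00 | 5.00 | 85.00 | 8500.00 | 144500.00
bottom flange | 840.00 | 45.00 | 6.00 | 37800.00 | 5040.00
top flange | 840.00 | 45.00 | 164.00 | 37800.00 | 137760.00
Σ | 3380.00 |  |  | 84100.00 | 287300.00
x_c = 84100.00 / 3380.00 = 24.88 mm
y_c = 287300.00 / 3380.00 = 85.00 mm

x_c = 24.88 mm, y_c = 85.00 mm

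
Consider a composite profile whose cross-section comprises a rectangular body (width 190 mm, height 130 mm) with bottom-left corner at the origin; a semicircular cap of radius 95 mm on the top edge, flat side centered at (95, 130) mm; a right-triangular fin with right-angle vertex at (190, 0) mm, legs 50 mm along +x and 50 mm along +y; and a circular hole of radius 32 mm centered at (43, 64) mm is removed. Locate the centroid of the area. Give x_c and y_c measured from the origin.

x_c = 103.31 mm, y_c = 103.90 mm

rectangular body: A = 190 × 130 = 24700.00, centroid at (95.00, 65.00).
semicircular top: A = ½π·95² = 14176.44, centroid at (95.00, 170.32).
triangular fin: A = ½·50·50 = 1250.00, centroid at (206.67, 16.67).
hole: A = −π·32² = -3216.99, centroid at (43.00, 64.00).
ΣA = 36909.45 mm², ΣAx_c = 3813264.23 mm³, ΣAy_c = 3834966.04 mm³.
x_c = 3813264.23/36909.45 = 103.31 mm; y_c = 3834966.04/36909.45 = 103.90 mm.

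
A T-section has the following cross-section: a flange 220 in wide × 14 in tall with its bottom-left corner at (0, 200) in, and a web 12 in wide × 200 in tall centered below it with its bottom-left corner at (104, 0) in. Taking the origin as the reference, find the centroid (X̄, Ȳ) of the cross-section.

X̄ = 110.00 in, Ȳ = 160.14 in

web: A = 12 × 200 = 2400.00, centroid at (110.00, 100.00).
flange: A = 220 × 14 = 3080.00, centroid at (110.00, 207.00).
ΣA = 5480.00 in², ΣAX̄ = 602800.00 in³, ΣAȲ = 877560.00 in³.
X̄ = 602800.00/5480.00 = 110.00 in; Ȳ = 877560.00/5480.00 = 160.14 in.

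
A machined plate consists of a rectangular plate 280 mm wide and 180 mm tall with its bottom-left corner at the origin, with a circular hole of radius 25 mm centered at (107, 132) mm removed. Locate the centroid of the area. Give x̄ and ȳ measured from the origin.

plate: A = 280 × 180 = 50400.00, centroid at (140.00, 90.00).
hole: A = −π·25² = -1963.50, centroid at (107.00, 132.00).
ΣA = 48436.50 mm²
ΣAx̄ = (50400.00)(140.00) + (-1963.50)(107.00) = 6845905.99 mm³
ΣAȳ = (50400.00)(90.00) + (-1963.50)(132.00) = 4276818.61 mm³
x̄ = 6845905.99 / 48436.50 = 141.34 mm
ȳ = 4276818.61 / 48436.50 = 88.30 mm

x̄ = 141.34 mm, ȳ = 88.30 mm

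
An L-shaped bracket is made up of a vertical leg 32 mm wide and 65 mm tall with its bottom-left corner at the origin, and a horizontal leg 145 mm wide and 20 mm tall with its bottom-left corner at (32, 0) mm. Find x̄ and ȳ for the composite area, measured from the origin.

x̄ = 67.54 mm, ȳ = 19.40 mm

Part | A | x̄ᵢ | ȳᵢ | A·x̄ᵢ | A·ȳᵢ
vertical leg | 2080.00 | 16.00 | 32.50 | 33280.00 | 67600.00
horizontal leg | 2900.00 | 104.50 | 10.00 | 303050.00 | 29000.00
Σ | 4980.00 |  |  | 336330.00 | 96600.00
x̄ = 336330.00 / 4980.00 = 67.54 mm
ȳ = 96600.00 / 4980.00 = 19.40 mm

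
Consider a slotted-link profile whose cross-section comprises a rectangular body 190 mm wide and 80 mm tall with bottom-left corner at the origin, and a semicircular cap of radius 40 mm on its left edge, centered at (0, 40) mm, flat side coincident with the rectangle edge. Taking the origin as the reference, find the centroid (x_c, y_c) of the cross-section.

rectangular body: A = 190 × 80 = 15200.00, centroid at (95.00, 40.00).
semicircular end: A = ½π·40² = 2513.27, centroid at (-16.98, 40.00).
ΣA = 17713.27 mm², ΣAx_c = 1401333.33 mm³, ΣAy_c = 708530.96 mm³.
x_c = 1401333.33/17713.27 = 79.11 mm; y_c = 708530.96/17713.27 = 40.00 mm.

x_c = 79.11 mm, y_c = 40.00 mm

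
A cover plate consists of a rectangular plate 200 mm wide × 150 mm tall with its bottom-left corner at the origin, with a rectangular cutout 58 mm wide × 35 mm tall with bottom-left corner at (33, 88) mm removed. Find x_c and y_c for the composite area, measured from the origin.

plate: A = 200 × 150 = 30000.00, centroid at (100.00, 75.00).
hole: A = −(58 × 35) = -2030.00, centroid at (62.00, 105.50).
ΣA = 27970.00 mm², ΣAx_c = 2874140.00 mm³, ΣAy_c = 2035835.00 mm³.
x_c = 2874140.00/27970.00 = 102.76 mm; y_c = 2035835.00/27970.00 = 72.79 mm.

x_c = 102.76 mm, y_c = 72.79 mm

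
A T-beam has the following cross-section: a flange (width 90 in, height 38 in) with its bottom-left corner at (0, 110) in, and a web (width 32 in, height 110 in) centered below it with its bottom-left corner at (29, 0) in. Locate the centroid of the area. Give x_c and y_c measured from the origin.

x_c = 45.00 in, y_c = 91.47 in

web: A = 32 × 110 = 3520.00, centroid at (45.00, 55.00).
flange: A = 90 × 38 = 3420.00, centroid at (45.00, 129.00).
ΣA = 6940.00 in²
ΣAx_c = (3520.00)(45.00) + (3420.00)(45.00) = 312300.00 in³
ΣAy_c = (3520.00)(55.00) + (3420.00)(129.00) = 634780.00 in³
x_c = 312300.00 / 6940.00 = 45.00 in
y_c = 634780.00 / 6940.00 = 91.47 in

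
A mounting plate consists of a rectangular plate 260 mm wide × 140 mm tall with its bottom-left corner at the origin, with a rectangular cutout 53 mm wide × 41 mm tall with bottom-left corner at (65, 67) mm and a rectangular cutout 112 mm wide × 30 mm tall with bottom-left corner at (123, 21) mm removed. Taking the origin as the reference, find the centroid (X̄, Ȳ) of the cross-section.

Part | A | x̄ᵢ | ȳᵢ | A·x̄ᵢ | A·ȳᵢ
plate | 36400.00 | 130.00 | 70.00 | 4732000.00 | 2548000.00
hole 1 | -2173.00 | 91.50 | 87.50 | -198829.50 | -190137.50
hole 2 | -3360.00 | 179.00 | 36.00 | -601440.00 | -120960.00
Σ | 30867.00 |  |  | 3931730.50 | 2236902.50
X̄ = 3931730.50 / 30867.00 = 127.38 mm
Ȳ = 2236902.50 / 30867.00 = 72.47 mm

X̄ = 127.38 mm, Ȳ = 72.47 mm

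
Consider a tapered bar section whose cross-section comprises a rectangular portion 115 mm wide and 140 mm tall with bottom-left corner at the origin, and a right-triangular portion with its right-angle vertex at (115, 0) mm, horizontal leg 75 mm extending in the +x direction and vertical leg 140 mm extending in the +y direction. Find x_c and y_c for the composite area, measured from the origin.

x_c = 77.79 mm, y_c = 64.26 mm

rectangular portion: A = 115 × 140 = 16100.00, centroid at (57.50, 70.00).
triangular portion: A = ½·75·140 = 5250.00, centroid at (140.00, 46.67).
ΣA = 21350.00 mm², ΣAx_c = 1660750.00 mm³, ΣAy_c = 1372000.00 mm³.
x_c = 1660750.00/21350.00 = 77.79 mm; y_c = 1372000.00/21350.00 = 64.26 mm.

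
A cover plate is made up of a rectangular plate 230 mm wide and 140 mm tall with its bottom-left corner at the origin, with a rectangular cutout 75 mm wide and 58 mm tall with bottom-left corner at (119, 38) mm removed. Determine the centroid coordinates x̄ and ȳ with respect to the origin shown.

x̄ = 108.52 mm, ȳ = 70.47 mm

Part | A | x̄ᵢ | ȳᵢ | A·x̄ᵢ | A·ȳᵢ
plate | 32200.00 | 115.00 | 70.00 | 3703000.00 | 2254000.00
hole | -4350.00 | 156.50 | 67.00 | -680775.00 | -291450.00
Σ | 27850.00 |  |  | 3022225.00 | 1962550.00
x̄ = 3022225.00 / 27850.00 = 108.52 mm
ȳ = 1962550.00 / 27850.00 = 70.47 mm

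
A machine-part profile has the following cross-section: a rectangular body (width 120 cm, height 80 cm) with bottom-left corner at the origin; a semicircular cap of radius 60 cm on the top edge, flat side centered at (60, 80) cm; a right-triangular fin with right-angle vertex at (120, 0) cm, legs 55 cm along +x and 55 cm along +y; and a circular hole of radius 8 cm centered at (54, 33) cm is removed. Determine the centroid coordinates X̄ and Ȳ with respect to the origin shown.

Part | A | x̄ᵢ | ȳᵢ | A·x̄ᵢ | A·ȳᵢ
rectangular body | 9600.00 | 60.00 | 40.00 | 576000.00 | 384000.00
semicircular top | 5654.87 | 60.00 | 105.46 | 339292.01 | 596389.34
triangular fin | 1512.50 | 138.33 | 18.33 | 209229.17 | 27729.17
hole | -201.06 | 54.00 | 33.00 | -10857.34 | -6635.04
Σ | 16566.30 |  |  | 1113663.83 | 1001483.47
X̄ = 1113663.83 / 16566.30 = 67.22 cm
Ȳ = 1001483.47 / 16566.30 = 60.45 cm

X̄ = 67.22 cm, Ȳ = 60.45 cm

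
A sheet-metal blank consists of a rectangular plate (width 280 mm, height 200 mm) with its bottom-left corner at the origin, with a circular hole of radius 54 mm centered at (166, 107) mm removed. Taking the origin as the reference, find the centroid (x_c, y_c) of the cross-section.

Part | A | x̄ᵢ | ȳᵢ | A·x̄ᵢ | A·ȳᵢ
plate | 56000.00 | 140.00 | 100.00 | 7840000.00 | 5600000.00
hole | -9160.88 | 166.00 | 107.00 | -1520706.77 | -980214.61
Σ | 46839.12 |  |  | 6319293.23 | 4619785.39
x_c = 6319293.23 / 46839.12 = 134.91 mm
y_c = 4619785.39 / 46839.12 = 98.63 mm

x_c = 134.91 mm, y_c = 98.63 mm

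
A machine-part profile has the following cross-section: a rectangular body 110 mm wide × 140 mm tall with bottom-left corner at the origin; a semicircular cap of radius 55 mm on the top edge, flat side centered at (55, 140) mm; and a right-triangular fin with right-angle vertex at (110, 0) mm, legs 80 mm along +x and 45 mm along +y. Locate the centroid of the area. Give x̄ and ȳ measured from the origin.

rectangular body: A = 110 × 140 = 15400.00, centroid at (55.00, 70.00).
semicircular top: A = ½π·55² = 4751.66, centroid at (55.00, 163.34).
triangular fin: A = ½·80·45 = 1800.00, centroid at (136.67, 15.00).
ΣA = 21951.66 mm²
ΣAx̄ = (15400.00)(55.00) + (4751.66)(55.00) + (1800.00)(136.67) = 1354341.24 mm³
ΣAȳ = (15400.00)(70.00) + (4751.66)(163.34) + (1800.00)(15.00) = 1881148.91 mm³
x̄ = 1354341.24 / 21951.66 = 61.70 mm
ȳ = 1881148.91 / 21951.66 = 85.70 mm

x̄ = 61.70 mm, ȳ = 85.70 mm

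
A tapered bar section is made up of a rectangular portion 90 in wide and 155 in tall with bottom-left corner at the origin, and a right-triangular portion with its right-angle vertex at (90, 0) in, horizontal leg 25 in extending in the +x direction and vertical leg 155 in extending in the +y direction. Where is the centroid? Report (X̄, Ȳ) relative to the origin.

rectangular portion: A = 90 × 155 = 13950.00, centroid at (45.00, 77.50).
triangular portion: A = ½·25·155 = 1937.50, centroid at (98.33, 51.67).
ΣA = 15887.50 in², ΣAX̄ = 818270.83 in³, ΣAȲ = 1181229.17 in³.
X̄ = 818270.83/15887.50 = 51.50 in; Ȳ = 1181229.17/15887.50 = 74.35 in.

X̄ = 51.50 in, Ȳ = 74.35 in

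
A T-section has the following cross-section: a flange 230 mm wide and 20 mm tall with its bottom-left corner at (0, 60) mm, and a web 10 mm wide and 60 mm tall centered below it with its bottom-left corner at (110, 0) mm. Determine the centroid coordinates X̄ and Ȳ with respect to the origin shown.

web: A = 10 × 60 = 600.00, centroid at (115.00, 30.00).
flange: A = 230 × 20 = 4600.00, centroid at (115.00, 70.00).
ΣA = 5200.00 mm², ΣAX̄ = 598000.00 mm³, ΣAȲ = 340000.00 mm³.
X̄ = 598000.00/5200.00 = 115.00 mm; Ȳ = 340000.00/5200.00 = 65.38 mm.

X̄ = 115.00 mm, Ȳ = 65.38 mm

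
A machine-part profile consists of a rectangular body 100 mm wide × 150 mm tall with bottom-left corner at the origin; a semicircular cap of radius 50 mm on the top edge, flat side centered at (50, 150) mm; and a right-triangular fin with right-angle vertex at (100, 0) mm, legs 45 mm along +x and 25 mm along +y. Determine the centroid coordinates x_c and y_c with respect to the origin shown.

x_c = 51.88 mm, y_c = 92.46 mm

rectangular body: A = 100 × 150 = 15000.00, centroid at (50.00, 75.00).
semicircular top: A = ½π·50² = 3926.99, centroid at (50.00, 171.22).
triangular fin: A = ½·45·25 = 562.50, centroid at (115.00, 8.33).
ΣA = 19489.49 mm²
ΣAx_c = (15000.00)(50.00) + (3926.99)(50.00) + (562.50)(115.00) = 1011037.04 mm³
ΣAy_c = (15000.00)(75.00) + (3926.99)(171.22) + (562.50)(8.33) = 1802069.46 mm³
x_c = 1011037.04 / 19489.49 = 51.88 mm
y_c = 1802069.46 / 19489.49 = 92.46 mm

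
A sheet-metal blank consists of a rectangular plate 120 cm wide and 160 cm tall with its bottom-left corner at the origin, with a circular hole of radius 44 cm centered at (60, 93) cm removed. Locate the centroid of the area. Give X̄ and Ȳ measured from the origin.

Part | A | x̄ᵢ | ȳᵢ | A·x̄ᵢ | A·ȳᵢ
plate | 19200.00 | 60.00 | 80.00 | 1152000.00 | 1536000.00
hole | -6082.12 | 60.00 | 93.00 | -364927.40 | -565637.47
Σ | 13117.88 |  |  | 787072.60 | 970362.53
X̄ = 787072.60 / 13117.88 = 60.00 cm
Ȳ = 970362.53 / 13117.88 = 73.97 cm

X̄ = 60.00 cm, Ȳ = 73.97 cm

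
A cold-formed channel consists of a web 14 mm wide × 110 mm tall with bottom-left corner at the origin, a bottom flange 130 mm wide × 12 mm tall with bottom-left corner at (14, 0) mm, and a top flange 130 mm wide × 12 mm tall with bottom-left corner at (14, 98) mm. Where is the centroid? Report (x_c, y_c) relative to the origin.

x_c = 55.21 mm, y_c = 55.00 mm

Part | A | x̄ᵢ | ȳᵢ | A·x̄ᵢ | A·ȳᵢ
web | 1540.00 | 7.00 | 55.00 | 10780.00 | 84700.00
bottom flange | 1560.00 | 79.00 | 6.00 | 123240.00 | 9360.00
top flange | 1560.00 | 79.00 | 104.00 | 123240.00 | 162240.00
Σ | 4660.00 |  |  | 257260.00 | 256300.00
x_c = 257260.00 / 4660.00 = 55.21 mm
y_c = 256300.00 / 4660.00 = 55.00 mm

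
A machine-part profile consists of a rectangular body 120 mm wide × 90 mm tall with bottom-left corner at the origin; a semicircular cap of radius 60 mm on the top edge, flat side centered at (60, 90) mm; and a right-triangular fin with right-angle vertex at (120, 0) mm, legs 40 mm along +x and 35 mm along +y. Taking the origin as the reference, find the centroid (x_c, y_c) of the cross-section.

x_c = 62.99 mm, y_c = 66.87 mm

rectangular body: A = 120 × 90 = 10800.00, centroid at (60.00, 45.00).
semicircular top: A = ½π·60² = 5654.87, centroid at (60.00, 115.46).
triangular fin: A = ½·40·35 = 700.00, centroid at (133.33, 11.67).
ΣA = 17154.87 mm²
ΣAx_c = (10800.00)(60.00) + (5654.87)(60.00) + (700.00)(133.33) = 1080625.34 mm³
ΣAy_c = (10800.00)(45.00) + (5654.87)(115.46) + (700.00)(11.67) = 1147104.68 mm³
x_c = 1080625.34 / 17154.87 = 62.99 mm
y_c = 1147104.68 / 17154.87 = 66.87 mm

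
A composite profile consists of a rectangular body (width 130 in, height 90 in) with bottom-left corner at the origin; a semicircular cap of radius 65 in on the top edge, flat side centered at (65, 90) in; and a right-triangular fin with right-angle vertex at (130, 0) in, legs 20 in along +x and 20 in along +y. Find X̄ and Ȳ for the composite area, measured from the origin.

X̄ = 65.77 in, Ȳ = 70.57 in

rectangular body: A = 130 × 90 = 11700.00, centroid at (65.00, 45.00).
semicircular top: A = ½π·65² = 6636.61, centroid at (65.00, 117.59).
triangular fin: A = ½·20·20 = 200.00, centroid at (136.67, 6.67).
ΣA = 18536.61 in²
ΣAX̄ = (11700.00)(65.00) + (6636.61)(65.00) + (200.00)(136.67) = 1219213.27 in³
ΣAȲ = (11700.00)(45.00) + (6636.61)(117.59) + (200.00)(6.67) = 1308211.97 in³
X̄ = 1219213.27 / 18536.61 = 65.77 in
Ȳ = 1308211.97 / 18536.61 = 70.57 in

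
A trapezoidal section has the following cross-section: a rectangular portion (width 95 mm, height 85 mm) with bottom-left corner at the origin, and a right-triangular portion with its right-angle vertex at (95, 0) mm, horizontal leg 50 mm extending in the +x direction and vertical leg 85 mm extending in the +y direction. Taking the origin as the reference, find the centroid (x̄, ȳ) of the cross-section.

x̄ = 60.87 mm, ȳ = 39.55 mm

Part | A | x̄ᵢ | ȳᵢ | A·x̄ᵢ | A·ȳᵢ
rectangular portion | 8075.00 | 47.50 | 42.50 | 383562.50 | 343187.50
triangular portion | 2125.00 | 111.67 | 28.33 | 237291.67 | 60208.33
Σ | 10200.00 |  |  | 620854.17 | 403395.83
x̄ = 620854.17 / 10200.00 = 60.87 mm
ȳ = 403395.83 / 10200.00 = 39.55 mm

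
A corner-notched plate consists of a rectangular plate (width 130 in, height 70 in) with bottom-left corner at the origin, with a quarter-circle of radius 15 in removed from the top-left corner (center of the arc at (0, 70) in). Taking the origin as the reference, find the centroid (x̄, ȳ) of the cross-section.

plate: A = 130 × 70 = 9100.00, centroid at (65.00, 35.00).
removed quarter-circle: A = −¼π·15² = -176.71, centroid at (6.37, 63.63).
ΣA = 8923.29 in², ΣAx̄ = 590375.00 in³, ΣAȳ = 307254.98 in³.
x̄ = 590375.00/8923.29 = 66.16 in; ȳ = 307254.98/8923.29 = 34.43 in.

x̄ = 66.16 in, ȳ = 34.43 in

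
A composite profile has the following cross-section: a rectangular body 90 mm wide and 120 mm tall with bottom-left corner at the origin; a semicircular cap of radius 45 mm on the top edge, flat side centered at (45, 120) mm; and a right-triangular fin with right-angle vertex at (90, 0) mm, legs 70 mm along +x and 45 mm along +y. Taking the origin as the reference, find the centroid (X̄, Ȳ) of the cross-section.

Part | A | x̄ᵢ | ȳᵢ | A·x̄ᵢ | A·ȳᵢ
rectangular body | 10800.00 | 45.00 | 60.00 | 486000.00 | 648000.00
semicircular top | 3180.86 | 45.00 | 139.10 | 143138.82 | 442453.51
triangular fin | 1575.00 | 113.33 | 15.00 | 178500.00 | 23625.00
Σ | 15555.86 |  |  | 807638.82 | 1114078.51
X̄ = 807638.82 / 15555.86 = 51.92 mm
Ȳ = 1114078.51 / 15555.86 = 71.62 mm

X̄ = 51.92 mm, Ȳ = 71.62 mm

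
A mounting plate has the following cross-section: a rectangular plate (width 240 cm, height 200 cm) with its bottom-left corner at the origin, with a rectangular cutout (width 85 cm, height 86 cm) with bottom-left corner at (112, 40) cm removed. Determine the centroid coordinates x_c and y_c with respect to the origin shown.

plate: A = 240 × 200 = 48000.00, centroid at (120.00, 100.00).
hole: A = −(85 × 86) = -7310.00, centroid at (154.50, 83.00).
ΣA = 40690.00 cm²
ΣAx_c = (48000.00)(120.00) + (-7310.00)(154.50) = 4630605.00 cm³
ΣAy_c = (48000.00)(100.00) + (-7310.00)(83.00) = 4193270.00 cm³
x_c = 4630605.00 / 40690.00 = 113.80 cm
y_c = 4193270.00 / 40690.00 = 103.05 cm

x_c = 113.80 cm, y_c = 103.05 cm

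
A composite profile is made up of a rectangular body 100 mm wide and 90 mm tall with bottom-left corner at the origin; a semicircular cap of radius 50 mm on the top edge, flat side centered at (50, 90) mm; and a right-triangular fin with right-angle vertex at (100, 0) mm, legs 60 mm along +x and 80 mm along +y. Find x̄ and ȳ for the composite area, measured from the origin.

rectangular body: A = 100 × 90 = 9000.00, centroid at (50.00, 45.00).
semicircular top: A = ½π·50² = 3926.99, centroid at (50.00, 111.22).
triangular fin: A = ½·60·80 = 2400.00, centroid at (120.00, 26.67).
ΣA = 15326.99 mm², ΣAx̄ = 934349.54 mm³, ΣAȳ = 905762.51 mm³.
x̄ = 934349.54/15326.99 = 60.96 mm; ȳ = 905762.51/15326.99 = 59.10 mm.

x̄ = 60.96 mm, ȳ = 59.10 mm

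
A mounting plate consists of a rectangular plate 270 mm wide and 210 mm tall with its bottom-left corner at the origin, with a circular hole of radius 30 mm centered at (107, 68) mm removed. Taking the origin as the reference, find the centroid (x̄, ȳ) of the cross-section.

x̄ = 136.47 mm, ȳ = 106.94 mm

plate: A = 270 × 210 = 56700.00, centroid at (135.00, 105.00).
hole: A = −π·30² = -2827.43, centroid at (107.00, 68.00).
ΣA = 53872.57 mm²
ΣAx̄ = (56700.00)(135.00) + (-2827.43)(107.00) = 7351964.63 mm³
ΣAȳ = (56700.00)(105.00) + (-2827.43)(68.00) = 5761234.53 mm³
x̄ = 7351964.63 / 53872.57 = 136.47 mm
ȳ = 5761234.53 / 53872.57 = 106.94 mm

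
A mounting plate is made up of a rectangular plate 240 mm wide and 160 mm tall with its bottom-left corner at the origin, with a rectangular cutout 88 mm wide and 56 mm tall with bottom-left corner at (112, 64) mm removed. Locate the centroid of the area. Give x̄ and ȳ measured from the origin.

x̄ = 114.70 mm, ȳ = 78.23 mm

plate: A = 240 × 160 = 38400.00, centroid at (120.00, 80.00).
hole: A = −(88 × 56) = -4928.00, centroid at (156.00, 92.00).
ΣA = 33472.00 mm², ΣAx̄ = 3839232.00 mm³, ΣAȳ = 2618624.00 mm³.
x̄ = 3839232.00/33472.00 = 114.70 mm; ȳ = 2618624.00/33472.00 = 78.23 mm.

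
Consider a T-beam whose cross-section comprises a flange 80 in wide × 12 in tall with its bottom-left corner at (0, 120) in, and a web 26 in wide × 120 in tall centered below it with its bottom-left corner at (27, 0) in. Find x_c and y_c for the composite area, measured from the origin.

x_c = 40.00 in, y_c = 75.53 in

web: A = 26 × 120 = 3120.00, centroid at (40.00, 60.00).
flange: A = 80 × 12 = 960.00, centroid at (40.00, 126.00).
ΣA = 4080.00 in²
ΣAx_c = (3120.00)(40.00) + (960.00)(40.00) = 163200.00 in³
ΣAy_c = (3120.00)(60.00) + (960.00)(126.00) = 308160.00 in³
x_c = 163200.00 / 4080.00 = 40.00 in
y_c = 308160.00 / 4080.00 = 75.53 in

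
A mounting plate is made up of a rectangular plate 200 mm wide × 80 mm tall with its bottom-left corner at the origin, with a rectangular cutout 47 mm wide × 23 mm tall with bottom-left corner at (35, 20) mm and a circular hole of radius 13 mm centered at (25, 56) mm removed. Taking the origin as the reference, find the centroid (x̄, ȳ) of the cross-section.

Part | A | x̄ᵢ | ȳᵢ | A·x̄ᵢ | A·ȳᵢ
plate | 16000.00 | 100.00 | 40.00 | 1600000.00 | 640000.00
hole 1 | -1081.00 | 58.50 | 31.50 | -63238.50 | -34051.50
hole 2 | -530.93 | 25.00 | 56.00 | -13273.23 | -29732.03
Σ | 14388.07 |  |  | 1523488.27 | 576216.47
x̄ = 1523488.27 / 14388.07 = 105.89 mm
ȳ = 576216.47 / 14388.07 = 40.05 mm

x̄ = 105.89 mm, ȳ = 40.05 mm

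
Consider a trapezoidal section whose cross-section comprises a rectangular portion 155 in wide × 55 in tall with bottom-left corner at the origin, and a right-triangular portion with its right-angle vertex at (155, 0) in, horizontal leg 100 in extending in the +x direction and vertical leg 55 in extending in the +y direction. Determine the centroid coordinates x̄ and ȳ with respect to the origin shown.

x̄ = 104.53 in, ȳ = 25.26 in

rectangular portion: A = 155 × 55 = 8525.00, centroid at (77.50, 27.50).
triangular portion: A = ½·100·55 = 2750.00, centroid at (188.33, 18.33).
ΣA = 11275.00 in², ΣAx̄ = 1178604.17 in³, ΣAȳ = 284854.17 in³.
x̄ = 1178604.17/11275.00 = 104.53 in; ȳ = 284854.17/11275.00 = 25.26 in.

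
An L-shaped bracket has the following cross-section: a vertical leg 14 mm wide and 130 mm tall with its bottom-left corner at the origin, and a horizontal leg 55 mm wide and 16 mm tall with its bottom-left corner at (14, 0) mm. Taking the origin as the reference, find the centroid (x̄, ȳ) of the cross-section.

vertical leg: A = 14 × 130 = 1820.00, centroid at (7.00, 65.00).
horizontal leg: A = 55 × 16 = 880.00, centroid at (41.50, 8.00).
ΣA = 2700.00 mm², ΣAx̄ = 49260.00 mm³, ΣAȳ = 125340.00 mm³.
x̄ = 49260.00/2700.00 = 18.24 mm; ȳ = 125340.00/2700.00 = 46.42 mm.

x̄ = 18.24 mm, ȳ = 46.42 mm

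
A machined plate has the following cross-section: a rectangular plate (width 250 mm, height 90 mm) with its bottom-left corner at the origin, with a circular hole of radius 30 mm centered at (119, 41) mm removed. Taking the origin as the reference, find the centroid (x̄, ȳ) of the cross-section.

plate: A = 250 × 90 = 22500.00, centroid at (125.00, 45.00).
hole: A = −π·30² = -2827.43, centroid at (119.00, 41.00).
ΣA = 19672.57 mm², ΣAx̄ = 2476035.43 mm³, ΣAȳ = 896575.23 mm³.
x̄ = 2476035.43/19672.57 = 125.86 mm; ȳ = 896575.23/19672.57 = 45.57 mm.

x̄ = 125.86 mm, ȳ = 45.57 mm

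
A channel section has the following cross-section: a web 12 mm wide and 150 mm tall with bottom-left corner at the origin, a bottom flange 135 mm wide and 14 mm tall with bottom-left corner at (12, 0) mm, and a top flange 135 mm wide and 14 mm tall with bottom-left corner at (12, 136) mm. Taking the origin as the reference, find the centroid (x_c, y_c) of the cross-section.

x_c = 55.79 mm, y_c = 75.00 mm

web: A = 12 × 150 = 1800.00, centroid at (6.00, 75.00).
bottom flange: A = 135 × 14 = 1890.00, centroid at (79.50, 7.00).
top flange: A = 135 × 14 = 1890.00, centroid at (79.50, 143.00).
ΣA = 5580.00 mm²
ΣAx_c = (1800.00)(6.00) + (1890.00)(79.50) + (1890.00)(79.50) = 311310.00 mm³
ΣAy_c = (1800.00)(75.00) + (1890.00)(7.00) + (1890.00)(143.00) = 418500.00 mm³
x_c = 311310.00 / 5580.00 = 55.79 mm
y_c = 418500.00 / 5580.00 = 75.00 mm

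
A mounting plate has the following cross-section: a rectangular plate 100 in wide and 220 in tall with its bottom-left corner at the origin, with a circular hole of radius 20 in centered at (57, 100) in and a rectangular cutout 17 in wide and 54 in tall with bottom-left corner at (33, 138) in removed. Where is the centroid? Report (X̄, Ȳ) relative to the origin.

X̄ = 49.95 in, Ȳ = 108.09 in

Part | A | x̄ᵢ | ȳᵢ | A·x̄ᵢ | A·ȳᵢ
plate | 22000.00 | 50.00 | 110.00 | 1100000.00 | 2420000.00
hole 1 | -1256.64 | 57.00 | 100.00 | -71628.31 | -125663.71
hole 2 | -918.00 | 41.50 | 165.00 | -38097.00 | -151470.00
Σ | 19825.36 |  |  | 990274.69 | 2142866.29
X̄ = 990274.69 / 19825.36 = 49.95 in
Ȳ = 2142866.29 / 19825.36 = 108.09 in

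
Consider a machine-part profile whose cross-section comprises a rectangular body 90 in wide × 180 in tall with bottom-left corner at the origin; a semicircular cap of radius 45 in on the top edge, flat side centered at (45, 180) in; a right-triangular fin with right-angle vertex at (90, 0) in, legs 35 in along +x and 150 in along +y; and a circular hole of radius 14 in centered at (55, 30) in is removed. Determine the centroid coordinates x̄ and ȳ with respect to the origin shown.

x̄ = 51.67 in, ȳ = 103.04 in

Part | A | x̄ᵢ | ȳᵢ | A·x̄ᵢ | A·ȳᵢ
rectangular body | 16200.00 | 45.00 | 90.00 | 729000.00 | 1458000.00
semicircular top | 3180.86 | 45.00 | 199.10 | 143138.82 | 633305.26
triangular fin | 2625.00 | 101.67 | 50.00 | 266875.00 | 131250.00
hole | -615.75 | 55.00 | 30.00 | -33866.37 | -18472.56
Σ | 21390.11 |  |  | 1105147.45 | 2204082.70
x̄ = 1105147.45 / 21390.11 = 51.67 in
ȳ = 2204082.70 / 21390.11 = 103.04 in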